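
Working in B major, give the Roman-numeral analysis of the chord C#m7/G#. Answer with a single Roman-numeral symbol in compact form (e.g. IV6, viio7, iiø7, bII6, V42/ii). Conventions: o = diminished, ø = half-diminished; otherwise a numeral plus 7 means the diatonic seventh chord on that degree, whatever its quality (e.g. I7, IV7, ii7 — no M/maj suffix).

ii43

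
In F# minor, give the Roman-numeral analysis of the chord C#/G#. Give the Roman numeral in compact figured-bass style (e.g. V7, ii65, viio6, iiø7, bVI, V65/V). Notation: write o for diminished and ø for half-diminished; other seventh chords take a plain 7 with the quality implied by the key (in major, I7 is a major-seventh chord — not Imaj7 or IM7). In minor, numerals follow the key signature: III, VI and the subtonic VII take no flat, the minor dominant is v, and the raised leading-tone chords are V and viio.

V64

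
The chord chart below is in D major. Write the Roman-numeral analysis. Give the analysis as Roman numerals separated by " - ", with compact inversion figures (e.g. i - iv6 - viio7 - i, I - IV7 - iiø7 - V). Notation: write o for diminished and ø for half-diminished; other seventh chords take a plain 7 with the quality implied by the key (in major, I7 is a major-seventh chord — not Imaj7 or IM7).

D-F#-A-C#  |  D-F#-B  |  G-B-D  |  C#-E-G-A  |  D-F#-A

D-F#-A-C#: root D is the tonic; major seventh chord there is I7.
D-F#-B: root B is the submediant; minor triad there is vi6.
G-B-D: major triad on G = scale degree 4 → IV.
C#-E-G-A has root A, degree 5 in D major, so V65.
D-F#-A: major triad on D = scale degree 1 → I.

I7 - vi6 - IV - V65 - I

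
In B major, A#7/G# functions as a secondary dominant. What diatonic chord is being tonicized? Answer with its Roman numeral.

iii

The chord is a dominant seventh chord on A#.
A dominant resolves down a perfect fifth: A# → D#. In B major, D# is scale degree 3, i.e. iii.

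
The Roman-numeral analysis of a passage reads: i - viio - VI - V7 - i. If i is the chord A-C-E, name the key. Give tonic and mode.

A minor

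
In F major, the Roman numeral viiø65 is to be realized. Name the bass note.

viiø in F major has root E; the chord is E-G-Bb-D.
The figure 65 means first inversion — the third is in the bass.

G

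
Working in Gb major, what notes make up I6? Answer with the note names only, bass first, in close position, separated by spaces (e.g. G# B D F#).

Bb Db Gb

In Gb major, the tonic is Gb, and the diatonic chord built there is a major triad.
That chord is spelled Gb-Bb-Db.
The figured bass 6 indicates first inversion, placing the third (Bb) in the bass: Bb-Db-Gb.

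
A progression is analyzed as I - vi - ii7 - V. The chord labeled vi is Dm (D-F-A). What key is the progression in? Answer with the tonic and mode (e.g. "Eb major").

F major

The chord Dm is a minor triad rooted on D; its label is vi.
vi on D implies D is the submediant; that puts the tonic at F, and the lowercase numeral fits major mode.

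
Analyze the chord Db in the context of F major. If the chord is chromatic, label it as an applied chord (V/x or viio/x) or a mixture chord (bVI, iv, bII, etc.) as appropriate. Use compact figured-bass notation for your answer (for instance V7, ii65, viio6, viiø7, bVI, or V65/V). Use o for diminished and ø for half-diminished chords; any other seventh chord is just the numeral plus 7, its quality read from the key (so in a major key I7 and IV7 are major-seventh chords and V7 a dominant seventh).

The pitches Db-F-Ab form a major triad rooted on Db.
Db is the lowered sixth degree of F major (diatonic 6 would be D). This is a major triad on the lowered sixth degree, borrowed from the parallel minor.

bVI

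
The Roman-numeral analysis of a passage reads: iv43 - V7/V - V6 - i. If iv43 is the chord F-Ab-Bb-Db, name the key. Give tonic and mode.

F minor

iv43 is given as F-Ab-Bb-Db — a minor seventh chord with root Bb.
Counting down 3 scale steps from Bb places the tonic on F; a minor seventh chord on degree 4 is diatonic only in minor.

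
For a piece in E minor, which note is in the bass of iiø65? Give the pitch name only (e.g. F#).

A

iiø in E minor has root F#; the chord is F#-A-C-E.
The figure 65 means first inversion — the third is in the bass.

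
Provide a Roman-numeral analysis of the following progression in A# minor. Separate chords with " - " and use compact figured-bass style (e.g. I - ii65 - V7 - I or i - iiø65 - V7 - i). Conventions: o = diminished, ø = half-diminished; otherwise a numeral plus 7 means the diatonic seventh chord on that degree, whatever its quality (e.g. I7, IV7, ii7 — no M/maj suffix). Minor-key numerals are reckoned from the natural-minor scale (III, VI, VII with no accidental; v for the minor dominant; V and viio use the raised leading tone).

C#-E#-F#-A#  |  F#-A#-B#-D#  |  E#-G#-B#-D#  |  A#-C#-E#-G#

VI43 - iiø43 - v7 - i7

C#-E#-F#-A#: major seventh chord on F# = scale degree 6 → VI43.
F#-A#-B#-D#: root B# is the supertonic; half-diminished seventh chord there is iiø43.
E#-G#-B#-D#: minor seventh chord on E# = scale degree 5 → v7.
A#-C#-E#-G#: minor seventh chord on A# = scale degree 1 → i7.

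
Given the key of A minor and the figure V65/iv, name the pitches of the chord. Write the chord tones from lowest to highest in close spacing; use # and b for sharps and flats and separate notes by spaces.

C# E G A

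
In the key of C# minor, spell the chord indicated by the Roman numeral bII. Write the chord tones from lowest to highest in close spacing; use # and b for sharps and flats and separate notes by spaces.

Scale degree 2 in C# minor is D#; lowering it a half step gives D. bII is the Neapolitan chord — a major triad on the lowered second degree.
So the chord is D-F#-A, a major triad.

D F# A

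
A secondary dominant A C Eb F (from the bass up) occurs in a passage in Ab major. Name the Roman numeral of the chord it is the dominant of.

ii

The chord is a dominant seventh chord on F.
A dominant resolves down a perfect fifth: F → Bb. In Ab major, Bb is scale degree 2, i.e. ii.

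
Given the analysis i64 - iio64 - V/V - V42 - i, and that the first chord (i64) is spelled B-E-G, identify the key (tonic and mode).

E minor

i64 is given as B-E-G — a minor triad with root E.
If E is scale degree 1 and the mode makes that degree carry a minor triad, the tonic is E and the mode is minor.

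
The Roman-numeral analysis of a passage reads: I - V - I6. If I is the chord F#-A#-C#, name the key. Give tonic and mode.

F# major

I is given as F#-A#-C# — a major triad with root F#.
If F# is scale degree 1 and the mode makes that degree carry a major triad, the tonic is F# and the mode is major.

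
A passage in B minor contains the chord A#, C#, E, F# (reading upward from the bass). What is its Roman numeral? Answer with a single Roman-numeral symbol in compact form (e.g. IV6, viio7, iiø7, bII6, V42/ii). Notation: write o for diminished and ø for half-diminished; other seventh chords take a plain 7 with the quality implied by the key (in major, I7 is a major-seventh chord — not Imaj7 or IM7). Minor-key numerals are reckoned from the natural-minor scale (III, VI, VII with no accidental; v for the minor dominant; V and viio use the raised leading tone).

The pitches F#-A#-C#-E form a dominant seventh chord rooted on F#.
F# is scale degree 5 in B minor, and a dominant seventh chord on that degree is written V7.
With A# in the bass the chord is in first inversion, so the figured bass is 65.

V65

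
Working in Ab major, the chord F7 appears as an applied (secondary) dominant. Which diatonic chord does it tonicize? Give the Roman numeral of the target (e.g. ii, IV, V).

ii

The chord is a dominant seventh chord on F.
A dominant resolves down a perfect fifth: F → Bb. In Ab major, Bb is scale degree 2, i.e. ii.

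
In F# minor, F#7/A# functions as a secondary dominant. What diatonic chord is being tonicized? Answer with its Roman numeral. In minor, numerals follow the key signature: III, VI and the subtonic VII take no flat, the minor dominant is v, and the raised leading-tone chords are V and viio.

iv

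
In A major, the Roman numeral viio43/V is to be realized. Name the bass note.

The applied chord viio43/V is rooted on D#: D#-F#-A-C.
The figure 43 means second inversion — the fifth is in the bass.

A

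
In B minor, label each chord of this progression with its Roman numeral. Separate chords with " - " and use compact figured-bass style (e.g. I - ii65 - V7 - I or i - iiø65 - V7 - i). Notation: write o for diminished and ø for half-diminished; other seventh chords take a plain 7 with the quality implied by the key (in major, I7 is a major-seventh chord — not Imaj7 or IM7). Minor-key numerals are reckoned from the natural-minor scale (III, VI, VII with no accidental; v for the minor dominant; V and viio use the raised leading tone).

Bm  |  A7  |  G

Bm: root B is the tonic; minor triad there is i.
A7 has root A, degree 7 in B minor, so VII7.
G: major triad on G = scale degree 6 → VI.

i - VII7 - VI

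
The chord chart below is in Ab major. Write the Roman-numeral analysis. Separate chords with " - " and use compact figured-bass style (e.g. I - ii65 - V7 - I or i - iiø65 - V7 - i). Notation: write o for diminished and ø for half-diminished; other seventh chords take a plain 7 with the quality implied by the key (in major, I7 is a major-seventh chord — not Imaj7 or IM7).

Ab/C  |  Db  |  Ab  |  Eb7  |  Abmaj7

Ab/C has root Ab, degree 1 in Ab major, so I6.
Db has root Db, degree 4 in Ab major, so IV.
Ab: major triad on Ab = scale degree 1 → I.
Eb7: dominant seventh chord on Eb = scale degree 5 → V7.
Abmaj7: root Ab is the tonic; major seventh chord there is I7.

I6 - IV - I - V7 - I7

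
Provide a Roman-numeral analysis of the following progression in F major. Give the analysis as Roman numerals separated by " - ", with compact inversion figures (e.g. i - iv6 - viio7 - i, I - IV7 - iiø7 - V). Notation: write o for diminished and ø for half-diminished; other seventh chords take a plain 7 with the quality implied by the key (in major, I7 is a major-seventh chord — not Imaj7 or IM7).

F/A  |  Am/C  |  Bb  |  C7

I6 - iii6 - IV - V7

F/A: root F is the tonic; major triad there is I6.
Am/C: minor triad on A = scale degree 3 → iii6.
Bb: major triad on Bb = scale degree 4 → IV.
C7: root C is the dominant; dominant seventh chord there is V7.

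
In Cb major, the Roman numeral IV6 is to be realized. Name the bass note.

IV in Cb major has root Fb; the chord is Fb-Ab-Cb.
The figure 6 means first inversion — the third is in the bass.

Ab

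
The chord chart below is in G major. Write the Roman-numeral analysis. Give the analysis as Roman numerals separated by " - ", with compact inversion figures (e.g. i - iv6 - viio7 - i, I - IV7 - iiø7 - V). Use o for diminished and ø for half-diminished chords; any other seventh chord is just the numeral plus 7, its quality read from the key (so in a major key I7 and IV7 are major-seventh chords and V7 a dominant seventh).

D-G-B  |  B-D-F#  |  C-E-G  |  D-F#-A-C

I64 - iii - IV - V7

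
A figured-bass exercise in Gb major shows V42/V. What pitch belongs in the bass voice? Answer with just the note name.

The applied chord V42/V is rooted on Ab: Ab-C-Eb-Gb.
The figure 42 means third inversion — the seventh is in the bass.

Gb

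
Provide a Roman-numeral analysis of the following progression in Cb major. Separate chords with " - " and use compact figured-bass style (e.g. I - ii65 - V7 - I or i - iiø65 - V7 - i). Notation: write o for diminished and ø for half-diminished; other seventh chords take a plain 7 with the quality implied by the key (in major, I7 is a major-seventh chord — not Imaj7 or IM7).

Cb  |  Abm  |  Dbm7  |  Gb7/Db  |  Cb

I - vi - ii7 - V43 - I

Cb: root Cb is the tonic; major triad there is I.
Abm: root Ab is the submediant; minor triad there is vi.
Dbm7: root Db is the supertonic; minor seventh chord there is ii7.
Gb7/Db has root Gb, degree 5 in Cb major, so V43.
Cb: root Cb is the tonic; major triad there is I.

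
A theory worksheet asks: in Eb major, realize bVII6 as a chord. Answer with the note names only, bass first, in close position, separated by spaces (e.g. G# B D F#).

F Ab Db

bVII6 is a major triad on the lowered seventh degree (the subtonic), borrowed from the parallel minor. In Eb major that root is Db.
So the chord is Db-F-Ab.
With the 6 figure the chord is in first inversion; from the bass F upward in close position it reads F-Ab-Db.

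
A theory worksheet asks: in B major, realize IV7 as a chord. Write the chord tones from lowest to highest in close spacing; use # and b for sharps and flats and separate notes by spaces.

In B major, scale degree 4 is E, and the diatonic chord built there is a major seventh chord.
Stacking thirds from E gives E-G#-B-D#.

E G# B D#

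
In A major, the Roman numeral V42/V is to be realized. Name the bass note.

The applied chord V42/V is rooted on B: B-D#-F#-A.
The figure 42 means third inversion — the seventh is in the bass.

A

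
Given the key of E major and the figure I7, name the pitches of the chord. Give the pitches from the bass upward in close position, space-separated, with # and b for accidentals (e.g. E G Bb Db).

E G# B D#

In E major, scale degree 1 is E, and the diatonic chord built there is a major seventh chord.
That chord is spelled E-G#-B-D#.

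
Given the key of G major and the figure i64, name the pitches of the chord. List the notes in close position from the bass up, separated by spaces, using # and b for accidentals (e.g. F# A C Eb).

D G Bb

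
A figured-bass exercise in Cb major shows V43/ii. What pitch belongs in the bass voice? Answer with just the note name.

Eb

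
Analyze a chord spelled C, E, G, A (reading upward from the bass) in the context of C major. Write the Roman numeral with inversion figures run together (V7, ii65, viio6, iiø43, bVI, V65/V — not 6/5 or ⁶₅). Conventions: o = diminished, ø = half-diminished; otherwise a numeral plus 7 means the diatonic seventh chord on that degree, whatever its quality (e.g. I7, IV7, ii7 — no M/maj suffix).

vi65

Stacked in thirds the chord is A-C-E-G: a minor seventh chord on A.
In C major, A is the submediant; the diatonic minor seventh chord there is vi7.
With C in the bass the chord is in first inversion, so the figured bass is 65.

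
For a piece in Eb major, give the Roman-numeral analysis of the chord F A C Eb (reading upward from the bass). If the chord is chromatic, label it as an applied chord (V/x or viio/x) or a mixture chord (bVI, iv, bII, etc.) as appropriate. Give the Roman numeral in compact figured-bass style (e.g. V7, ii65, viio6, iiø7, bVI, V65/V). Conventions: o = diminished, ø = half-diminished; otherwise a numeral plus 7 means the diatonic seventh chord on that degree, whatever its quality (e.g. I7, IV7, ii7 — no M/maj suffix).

Stacked in thirds the chord is F-A-C-Eb: a dominant seventh chord on F.
F is not a diatonic chord root with this quality in Eb major, but it lies a perfect fifth above Bb (V), so the chord functions as an applied dominant of V.

V7/V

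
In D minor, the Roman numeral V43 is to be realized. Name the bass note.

E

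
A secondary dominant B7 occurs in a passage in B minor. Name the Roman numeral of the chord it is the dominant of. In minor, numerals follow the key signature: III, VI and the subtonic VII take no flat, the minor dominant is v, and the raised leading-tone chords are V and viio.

iv

The chord is a dominant seventh chord on B.
A dominant resolves down a perfect fifth: B → E. In B minor, E is scale degree 4, i.e. iv.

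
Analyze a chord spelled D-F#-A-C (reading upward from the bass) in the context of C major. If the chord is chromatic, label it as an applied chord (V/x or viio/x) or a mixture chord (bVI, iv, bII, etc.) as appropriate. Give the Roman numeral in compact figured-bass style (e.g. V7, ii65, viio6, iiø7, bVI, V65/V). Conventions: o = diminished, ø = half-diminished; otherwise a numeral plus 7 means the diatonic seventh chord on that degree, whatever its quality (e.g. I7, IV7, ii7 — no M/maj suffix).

V7/V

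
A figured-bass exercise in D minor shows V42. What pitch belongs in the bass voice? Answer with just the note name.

G

V in D minor has root A; the chord is A-C#-E-G.
The figure 42 means third inversion — the seventh is in the bass.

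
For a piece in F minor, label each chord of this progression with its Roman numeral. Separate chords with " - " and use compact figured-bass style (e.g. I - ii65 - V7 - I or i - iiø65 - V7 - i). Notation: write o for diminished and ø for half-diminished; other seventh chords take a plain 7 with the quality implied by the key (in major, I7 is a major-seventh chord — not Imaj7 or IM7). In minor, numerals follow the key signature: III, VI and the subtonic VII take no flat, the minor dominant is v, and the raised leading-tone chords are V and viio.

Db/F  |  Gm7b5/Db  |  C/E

Db/F: root Db is the submediant; major triad there is VI6.
Gm7b5/Db: root G is the supertonic; half-diminished seventh chord there is iiø43.
C/E has root C, degree 5 in F minor, so V6.

VI6 - iiø43 - V6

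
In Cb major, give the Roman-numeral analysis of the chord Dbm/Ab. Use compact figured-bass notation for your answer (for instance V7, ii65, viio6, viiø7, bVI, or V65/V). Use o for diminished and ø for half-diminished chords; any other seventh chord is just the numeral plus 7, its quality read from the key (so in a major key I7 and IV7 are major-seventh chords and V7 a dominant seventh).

ii64

The pitches Db-Fb-Ab form a minor triad rooted on Db.
Db is scale degree 2 in Cb major, and a minor triad on that degree is written ii.
With Ab in the bass the chord is in second inversion, so the figured bass is 64.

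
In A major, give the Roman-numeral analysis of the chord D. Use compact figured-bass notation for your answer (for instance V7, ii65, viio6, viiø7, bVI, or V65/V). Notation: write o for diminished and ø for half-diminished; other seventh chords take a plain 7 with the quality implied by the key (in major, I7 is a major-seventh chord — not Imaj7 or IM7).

The pitches D-F#-A form a major triad rooted on D.
D is scale degree 4 in A major, and a major triad on that degree is written IV.

IV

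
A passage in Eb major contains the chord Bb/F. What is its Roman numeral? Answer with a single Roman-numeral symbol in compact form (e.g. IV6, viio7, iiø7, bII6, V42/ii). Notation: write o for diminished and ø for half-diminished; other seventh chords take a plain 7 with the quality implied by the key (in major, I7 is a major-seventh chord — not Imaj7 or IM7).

V64

The pitches Bb-D-F form a major triad rooted on Bb.
Bb is scale degree 5 in Eb major, and a major triad on that degree is written V.
With F in the bass the chord is in second inversion, so the figured bass is 64.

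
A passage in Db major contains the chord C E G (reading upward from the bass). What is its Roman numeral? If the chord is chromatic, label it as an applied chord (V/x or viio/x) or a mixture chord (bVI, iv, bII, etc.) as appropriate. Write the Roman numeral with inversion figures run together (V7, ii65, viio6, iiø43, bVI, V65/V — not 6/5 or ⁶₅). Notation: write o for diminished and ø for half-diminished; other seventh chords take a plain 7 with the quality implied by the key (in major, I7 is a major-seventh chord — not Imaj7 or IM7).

Stacked in thirds the chord is C-E-G: a major triad on C.
C is not a diatonic chord root with this quality in Db major, but it lies a perfect fifth above F (iii), so the chord functions as an applied dominant of iii.

V/iii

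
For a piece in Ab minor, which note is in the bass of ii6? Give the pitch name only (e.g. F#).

ii in Ab minor has root Bb; the chord is Bb-Db-F.
The figure 6 means first inversion — the third is in the bass.

Db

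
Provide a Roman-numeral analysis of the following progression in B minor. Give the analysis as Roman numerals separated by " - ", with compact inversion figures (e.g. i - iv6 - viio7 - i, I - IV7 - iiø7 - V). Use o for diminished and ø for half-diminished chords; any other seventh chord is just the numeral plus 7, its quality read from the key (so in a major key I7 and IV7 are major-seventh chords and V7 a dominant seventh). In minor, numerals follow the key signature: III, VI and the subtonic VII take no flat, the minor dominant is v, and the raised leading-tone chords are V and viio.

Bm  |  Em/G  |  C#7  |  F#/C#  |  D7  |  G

i - iv6 - V7/V - V64 - V7/VI - VI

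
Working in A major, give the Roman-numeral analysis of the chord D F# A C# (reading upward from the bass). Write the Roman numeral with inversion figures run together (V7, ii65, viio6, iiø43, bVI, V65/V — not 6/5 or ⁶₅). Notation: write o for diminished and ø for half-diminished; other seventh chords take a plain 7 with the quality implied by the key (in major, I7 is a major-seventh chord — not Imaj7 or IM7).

IV7

The pitches D-F#-A-C# form a major seventh chord rooted on D.
In A major, D is the subdominant; the diatonic major seventh chord there is IV7.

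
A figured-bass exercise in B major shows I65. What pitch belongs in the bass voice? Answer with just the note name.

D#

I in B major has root B; the chord is B-D#-F#-A#.
The figure 65 means first inversion — the third is in the bass.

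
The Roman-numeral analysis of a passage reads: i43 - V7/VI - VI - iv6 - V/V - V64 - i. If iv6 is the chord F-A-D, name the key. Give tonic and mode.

The chord Dm/F is a minor triad rooted on D; its label is iv6.
If D is scale degree 4 and the mode makes that degree carry a minor triad, the tonic is A and the mode is minor.

A minor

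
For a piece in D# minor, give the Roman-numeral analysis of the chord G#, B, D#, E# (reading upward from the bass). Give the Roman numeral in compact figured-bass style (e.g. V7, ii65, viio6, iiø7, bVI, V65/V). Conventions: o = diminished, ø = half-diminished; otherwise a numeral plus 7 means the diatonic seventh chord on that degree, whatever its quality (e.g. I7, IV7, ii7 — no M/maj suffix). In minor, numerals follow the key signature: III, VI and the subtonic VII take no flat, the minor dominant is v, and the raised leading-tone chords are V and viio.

iiø65

Stacked in thirds the chord is E#-G#-B-D#: a half-diminished seventh chord on E#.
E# is scale degree 2 in D# minor, and a half-diminished seventh chord on that degree is written iiø7.
With G# in the bass the chord is in first inversion, so the figured bass is 65.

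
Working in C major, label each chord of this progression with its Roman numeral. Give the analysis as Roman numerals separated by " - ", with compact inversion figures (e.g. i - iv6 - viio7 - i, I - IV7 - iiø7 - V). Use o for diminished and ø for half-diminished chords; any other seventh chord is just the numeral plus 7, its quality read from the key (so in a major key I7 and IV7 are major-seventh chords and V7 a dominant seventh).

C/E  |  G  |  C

I6 - V - I

C/E has root C, degree 1 in C major, so I6.
G: major triad on G = scale degree 5 → V.
C has root C, degree 1 in C major, so I.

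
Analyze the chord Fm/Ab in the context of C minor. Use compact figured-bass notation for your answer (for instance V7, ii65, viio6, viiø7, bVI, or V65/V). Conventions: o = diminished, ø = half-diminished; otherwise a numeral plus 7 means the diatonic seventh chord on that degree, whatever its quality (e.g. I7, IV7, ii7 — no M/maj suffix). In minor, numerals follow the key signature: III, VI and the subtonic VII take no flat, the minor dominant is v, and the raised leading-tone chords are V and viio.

Stacked in thirds the chord is F-Ab-C: a minor triad on F.
In C minor, F is the subdominant; the diatonic minor triad there is iv.
With Ab in the bass the chord is in first inversion, so the figured bass is 6.

iv6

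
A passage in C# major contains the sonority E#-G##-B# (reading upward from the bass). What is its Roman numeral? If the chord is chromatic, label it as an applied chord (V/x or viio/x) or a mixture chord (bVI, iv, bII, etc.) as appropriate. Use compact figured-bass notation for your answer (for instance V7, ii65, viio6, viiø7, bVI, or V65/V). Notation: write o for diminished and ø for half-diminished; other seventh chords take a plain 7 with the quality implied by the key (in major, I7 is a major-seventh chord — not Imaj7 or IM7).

Stacked in thirds the chord is E#-G##-B#: a major triad on E#.
E# is not a diatonic chord root with this quality in C# major, but it lies a perfect fifth above A# (vi), so the chord functions as an applied dominant of vi.

V/vi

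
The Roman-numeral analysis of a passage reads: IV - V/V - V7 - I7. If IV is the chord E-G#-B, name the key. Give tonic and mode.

B major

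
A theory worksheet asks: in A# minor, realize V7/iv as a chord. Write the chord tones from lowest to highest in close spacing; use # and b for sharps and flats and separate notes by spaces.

A# C## E# G#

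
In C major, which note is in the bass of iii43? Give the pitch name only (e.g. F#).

iii in C major has root E; the chord is E-G-B-D.
The figure 43 means second inversion — the fifth is in the bass.

B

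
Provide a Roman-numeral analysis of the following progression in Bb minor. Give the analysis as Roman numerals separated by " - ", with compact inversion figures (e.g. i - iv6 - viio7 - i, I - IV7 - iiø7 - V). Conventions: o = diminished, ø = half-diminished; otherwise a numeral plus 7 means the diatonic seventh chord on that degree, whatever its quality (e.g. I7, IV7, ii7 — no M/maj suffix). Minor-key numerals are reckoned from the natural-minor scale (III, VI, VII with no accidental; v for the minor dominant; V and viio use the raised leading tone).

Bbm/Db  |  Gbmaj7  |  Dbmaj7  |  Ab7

i6 - VI7 - III7 - VII7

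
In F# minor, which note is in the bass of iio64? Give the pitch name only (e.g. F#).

D

iio in F# minor has root G#; the chord is G#-B-D.
The figure 64 means second inversion — the fifth is in the bass.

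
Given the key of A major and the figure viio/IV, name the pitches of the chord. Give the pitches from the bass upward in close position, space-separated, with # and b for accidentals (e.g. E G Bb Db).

viio/IV is a secondary leading-tone chord. The target IV is D in A major; the applied chord is rooted a semitone below, on C#.
Building a diminished triad on C# gives C#-E-G.

C# E G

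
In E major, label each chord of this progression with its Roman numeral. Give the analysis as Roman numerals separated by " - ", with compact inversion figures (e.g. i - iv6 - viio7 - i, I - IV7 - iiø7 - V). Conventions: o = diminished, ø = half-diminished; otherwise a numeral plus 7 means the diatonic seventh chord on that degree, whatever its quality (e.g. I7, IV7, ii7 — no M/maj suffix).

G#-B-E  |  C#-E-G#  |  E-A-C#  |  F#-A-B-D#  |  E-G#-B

I6 - vi - IV64 - V43 - I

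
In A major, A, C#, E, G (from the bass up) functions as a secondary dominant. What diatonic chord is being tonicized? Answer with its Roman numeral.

IV

The chord is a dominant seventh chord on A.
A dominant resolves down a perfect fifth: A → D. In A major, D is scale degree 4, i.e. IV.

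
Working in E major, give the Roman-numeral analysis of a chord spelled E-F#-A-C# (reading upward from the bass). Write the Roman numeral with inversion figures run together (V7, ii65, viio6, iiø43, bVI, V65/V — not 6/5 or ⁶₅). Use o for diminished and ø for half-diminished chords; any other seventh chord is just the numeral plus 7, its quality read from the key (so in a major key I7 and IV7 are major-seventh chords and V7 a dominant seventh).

ii42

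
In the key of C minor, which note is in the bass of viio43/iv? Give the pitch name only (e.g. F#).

Bb

The applied chord viio43/iv is rooted on E: E-G-Bb-Db.
The figure 43 means second inversion — the fifth is in the bass.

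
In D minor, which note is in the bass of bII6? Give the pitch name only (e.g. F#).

bII in D minor has root Eb; the chord is Eb-G-Bb.
The figure 6 means first inversion — the third is in the bass.

G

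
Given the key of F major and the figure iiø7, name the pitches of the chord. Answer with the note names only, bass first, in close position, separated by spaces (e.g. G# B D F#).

G Bb Db F

Scale degree 2 in F major is G; here the chord built on it is altered to a half-diminished seventh chord. iiø7 is the half-diminished supertonic seventh, borrowed from the parallel minor.
So the chord is G-Bb-Db-F.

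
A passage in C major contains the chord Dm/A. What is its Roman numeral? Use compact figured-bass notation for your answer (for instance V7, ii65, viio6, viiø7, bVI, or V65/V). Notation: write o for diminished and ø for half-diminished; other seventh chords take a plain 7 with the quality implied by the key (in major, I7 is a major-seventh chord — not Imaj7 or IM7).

Stacked in thirds the chord is D-F-A: a minor triad on D.
In C major, D is the supertonic; the diatonic minor triad there is ii.
With A in the bass the chord is in second inversion, so the figured bass is 64.

ii64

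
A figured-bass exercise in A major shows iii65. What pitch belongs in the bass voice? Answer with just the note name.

iii in A major has root C#; the chord is C#-E-G#-B.
The figure 65 means first inversion — the third is in the bass.

E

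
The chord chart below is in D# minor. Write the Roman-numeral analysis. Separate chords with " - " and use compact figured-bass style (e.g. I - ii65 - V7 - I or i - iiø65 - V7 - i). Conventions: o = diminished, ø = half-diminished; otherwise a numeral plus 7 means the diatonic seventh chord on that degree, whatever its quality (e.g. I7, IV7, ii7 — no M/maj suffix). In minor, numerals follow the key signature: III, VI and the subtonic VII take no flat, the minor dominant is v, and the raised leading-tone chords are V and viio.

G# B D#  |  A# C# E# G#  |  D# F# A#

G#-B-D# has root G#, degree 4 in D# minor, so iv.
A#-C#-E#-G# has root A#, degree 5 in D# minor, so v7.
D#-F#-A# has root D#, degree 1 in D# minor, so i.

iv - v7 - i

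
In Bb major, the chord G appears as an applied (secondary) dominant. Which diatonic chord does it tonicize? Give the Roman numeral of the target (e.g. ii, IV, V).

ii

The chord is a major triad on G.
A dominant resolves down a perfect fifth: G → C. In Bb major, C is scale degree 2, i.e. ii.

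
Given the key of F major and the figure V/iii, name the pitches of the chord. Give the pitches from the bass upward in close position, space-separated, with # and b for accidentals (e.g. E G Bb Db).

The slash means an applied dominant: we want the dominant of iii. In F major, iii is A minor, and its dominant is built on E.
Building a major triad on E gives E-G#-B.

E G# B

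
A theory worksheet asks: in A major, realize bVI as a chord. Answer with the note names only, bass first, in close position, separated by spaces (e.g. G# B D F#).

F A C

bVI is a major triad on the lowered sixth degree, borrowed from the parallel minor. In A major that root is F.
So the chord is F-A-C.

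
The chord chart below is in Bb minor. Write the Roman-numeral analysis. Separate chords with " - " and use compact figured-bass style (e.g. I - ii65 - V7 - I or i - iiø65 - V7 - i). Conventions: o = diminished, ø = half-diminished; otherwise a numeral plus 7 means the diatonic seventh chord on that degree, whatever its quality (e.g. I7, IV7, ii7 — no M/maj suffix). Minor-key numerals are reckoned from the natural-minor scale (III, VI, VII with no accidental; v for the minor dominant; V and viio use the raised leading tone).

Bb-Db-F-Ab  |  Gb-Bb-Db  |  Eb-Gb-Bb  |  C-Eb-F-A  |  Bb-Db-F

Bb-Db-F-Ab has root Bb, degree 1 in Bb minor, so i7.
Gb-Bb-Db: major triad on Gb = scale degree 6 → VI.
Eb-Gb-Bb: root Eb is the subdominant; minor triad there is iv.
C-Eb-F-A: dominant seventh chord on F = scale degree 5 → V43.
Bb-Db-F: minor triad on Bb = scale degree 1 → i.

i7 - VI - iv - V43 - i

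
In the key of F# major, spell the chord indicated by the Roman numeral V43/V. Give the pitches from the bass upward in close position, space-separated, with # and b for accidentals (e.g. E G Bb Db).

D# F# G# B#

V43/V is a secondary dominant — the dominant seventh of V. V in F# major is C#, so the applied chord's root is G#, a perfect fifth above.
Building a dominant seventh chord on G# gives G#-B#-D#-F#.
With the 43 figure the chord is in second inversion; from the bass D# upward in close position it reads D#-F#-G#-B#.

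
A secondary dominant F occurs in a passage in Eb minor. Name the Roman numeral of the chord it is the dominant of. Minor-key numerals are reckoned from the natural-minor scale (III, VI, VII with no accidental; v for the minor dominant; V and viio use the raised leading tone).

The chord is a major triad on F.
A dominant resolves down a perfect fifth: F → Bb. In Eb minor, Bb is scale degree 5, i.e. V.

V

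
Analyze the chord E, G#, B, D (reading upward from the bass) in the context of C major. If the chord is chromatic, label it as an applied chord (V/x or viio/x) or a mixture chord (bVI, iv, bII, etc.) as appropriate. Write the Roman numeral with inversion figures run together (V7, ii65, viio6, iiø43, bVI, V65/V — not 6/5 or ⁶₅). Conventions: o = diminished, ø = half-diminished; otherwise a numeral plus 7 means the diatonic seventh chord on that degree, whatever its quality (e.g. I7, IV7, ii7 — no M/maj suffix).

V7/vi

The pitches E-G#-B-D form a dominant seventh chord rooted on E.
E is not a diatonic chord root with this quality in C major, but it lies a perfect fifth above A (vi), so the chord functions as an applied dominant of vi.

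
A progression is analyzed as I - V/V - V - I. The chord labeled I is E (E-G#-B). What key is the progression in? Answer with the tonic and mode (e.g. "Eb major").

The anchor chord is a major triad on E, labeled I.
If E is scale degree 1 and the mode makes that degree carry a major triad, the tonic is E and the mode is major.

E major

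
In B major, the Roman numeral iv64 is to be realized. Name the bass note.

B

iv in B major has root E; the chord is E-G-B.
The figure 64 means second inversion — the fifth is in the bass.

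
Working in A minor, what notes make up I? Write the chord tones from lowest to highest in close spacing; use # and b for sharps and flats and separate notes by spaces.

A C# E

I is the major tonic (Picardy third), borrowed from the parallel major. In A minor that root is A.
So the chord is A-C#-E.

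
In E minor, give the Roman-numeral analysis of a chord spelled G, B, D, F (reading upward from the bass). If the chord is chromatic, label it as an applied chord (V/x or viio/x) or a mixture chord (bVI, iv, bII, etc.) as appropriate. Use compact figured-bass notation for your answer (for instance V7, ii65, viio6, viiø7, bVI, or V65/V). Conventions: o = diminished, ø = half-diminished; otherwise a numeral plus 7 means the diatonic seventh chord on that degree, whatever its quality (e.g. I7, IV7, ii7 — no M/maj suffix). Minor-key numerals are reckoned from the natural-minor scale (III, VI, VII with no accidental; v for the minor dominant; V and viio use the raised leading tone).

V7/VI

Stacked in thirds the chord is G-B-D-F: a dominant seventh chord on G.
G is not a diatonic chord root with this quality in E minor, but it lies a perfect fifth above C (VI), so the chord functions as an applied dominant of VI.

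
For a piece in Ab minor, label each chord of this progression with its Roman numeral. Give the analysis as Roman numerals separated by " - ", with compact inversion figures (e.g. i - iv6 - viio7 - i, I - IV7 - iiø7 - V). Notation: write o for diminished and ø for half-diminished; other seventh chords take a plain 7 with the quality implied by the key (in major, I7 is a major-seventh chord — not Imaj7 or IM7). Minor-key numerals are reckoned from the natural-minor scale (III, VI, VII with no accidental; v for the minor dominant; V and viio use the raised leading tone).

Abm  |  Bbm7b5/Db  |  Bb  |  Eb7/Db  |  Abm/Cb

i - iiø65 - V/V - V42 - i6

Abm has root Ab, degree 1 in Ab minor, so i.
Bbm7b5/Db: half-diminished seventh chord on Bb = scale degree 2 → iiø65.
Bb: chromatic; Bb is V of V, so V/V.
Eb7/Db: root Eb is the dominant; dominant seventh chord there is V42.
Abm/Cb: root Ab is the tonic; minor triad there is i6.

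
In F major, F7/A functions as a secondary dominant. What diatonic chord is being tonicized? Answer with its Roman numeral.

IV

The chord is a dominant seventh chord on F.
A dominant resolves down a perfect fifth: F → Bb. In F major, Bb is scale degree 4, i.e. IV.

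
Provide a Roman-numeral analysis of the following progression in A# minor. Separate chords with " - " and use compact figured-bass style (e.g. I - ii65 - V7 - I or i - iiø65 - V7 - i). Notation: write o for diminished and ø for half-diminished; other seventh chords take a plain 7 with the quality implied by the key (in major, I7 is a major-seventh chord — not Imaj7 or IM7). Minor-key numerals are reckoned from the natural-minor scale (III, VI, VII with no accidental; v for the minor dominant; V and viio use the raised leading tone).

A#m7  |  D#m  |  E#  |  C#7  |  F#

A#m7 has root A#, degree 1 in A# minor, so i7.
D#m: root D# is the subdominant; minor triad there is iv.
E# has root E#, degree 5 in A# minor, so V.
C#7: a dominant seventh chord on C#, the applied dominant of VI → V7/VI.
F# has root F#, degree 6 in A# minor, so VI.

i7 - iv - V - V7/VI - VI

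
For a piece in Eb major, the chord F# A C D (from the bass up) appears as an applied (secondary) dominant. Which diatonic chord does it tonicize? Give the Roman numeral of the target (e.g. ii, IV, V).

iii

The chord is a dominant seventh chord on D.
A dominant resolves down a perfect fifth: D → G. In Eb major, G is scale degree 3, i.e. iii.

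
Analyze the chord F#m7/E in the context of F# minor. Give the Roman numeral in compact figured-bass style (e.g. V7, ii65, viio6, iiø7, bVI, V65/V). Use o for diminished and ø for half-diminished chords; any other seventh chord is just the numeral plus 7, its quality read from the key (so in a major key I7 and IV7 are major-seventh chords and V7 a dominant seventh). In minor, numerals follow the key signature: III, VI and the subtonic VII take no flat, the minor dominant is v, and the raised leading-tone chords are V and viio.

The pitches F#-A-C#-E form a minor seventh chord rooted on F#.
F# is scale degree 1 in F# minor, and a minor seventh chord on that degree is written i7.
With E in the bass the chord is in third inversion, so the figured bass is 42.

i42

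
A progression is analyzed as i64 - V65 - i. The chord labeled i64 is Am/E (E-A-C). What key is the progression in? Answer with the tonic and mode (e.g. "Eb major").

A minor

i64 is given as E-A-C — a minor triad with root A.
If A is scale degree 1 and the mode makes that degree carry a minor triad, the tonic is A and the mode is minor.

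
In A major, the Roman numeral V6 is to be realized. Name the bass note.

G#

V in A major has root E; the chord is E-G#-B.
The figure 6 means first inversion — the third is in the bass.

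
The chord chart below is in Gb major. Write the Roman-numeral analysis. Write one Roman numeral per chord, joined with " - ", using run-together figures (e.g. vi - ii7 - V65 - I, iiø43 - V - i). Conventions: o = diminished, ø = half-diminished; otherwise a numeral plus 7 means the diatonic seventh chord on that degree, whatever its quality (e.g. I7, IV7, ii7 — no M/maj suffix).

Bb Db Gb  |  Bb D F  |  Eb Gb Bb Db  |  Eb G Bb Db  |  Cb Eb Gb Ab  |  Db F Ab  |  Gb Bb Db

Bb-Db-Gb: root Gb is the tonic; major triad there is I6.
Bb-D-F: a major triad on Bb, the applied dominant of vi → V/vi.
Eb-Gb-Bb-Db: root Eb is the submediant; minor seventh chord there is vi7.
Eb-G-Bb-Db: a dominant seventh chord on Eb, the applied dominant of ii → V7/ii.
Cb-Eb-Gb-Ab: minor seventh chord on Ab = scale degree 2 → ii65.
Db-F-Ab: major triad on Db = scale degree 5 → V.
Gb-Bb-Db: root Gb is the tonic; major triad there is I.

I6 - V/vi - vi7 - V7/ii - ii65 - V - I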